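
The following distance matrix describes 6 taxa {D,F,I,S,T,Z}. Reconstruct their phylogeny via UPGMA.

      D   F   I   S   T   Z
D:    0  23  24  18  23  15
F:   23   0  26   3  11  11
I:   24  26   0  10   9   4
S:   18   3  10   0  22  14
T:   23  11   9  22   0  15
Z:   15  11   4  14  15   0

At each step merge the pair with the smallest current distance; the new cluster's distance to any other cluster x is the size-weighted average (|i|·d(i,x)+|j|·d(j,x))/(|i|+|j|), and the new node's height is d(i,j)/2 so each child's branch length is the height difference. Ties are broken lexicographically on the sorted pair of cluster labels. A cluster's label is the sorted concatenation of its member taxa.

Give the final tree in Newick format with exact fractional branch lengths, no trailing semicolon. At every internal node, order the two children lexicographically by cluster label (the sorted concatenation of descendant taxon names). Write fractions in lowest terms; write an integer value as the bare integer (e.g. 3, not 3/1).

step 1: merge (F,S) at d=3; branch lengths F→3/2, S→3/2; new cluster FS
  updated: d(D,FS)=41/2, d(FS,I)=18, d(FS,T)=33/2, d(FS,Z)=25/2
step 2: merge (I,Z) at d=4; branch lengths I→2, Z→2; new cluster IZ
  updated: d(D,IZ)=39/2, d(FS,IZ)=61/4, d(IZ,T)=12
step 3: merge (IZ,T) at d=12; branch lengths IZ→4, T→6; new cluster ITZ
  updated: d(D,ITZ)=62/3, d(FS,ITZ)=47/3
step 4: merge (FS,ITZ) at d=47/3; branch lengths FS→19/3, ITZ→11/6; new cluster FISTZ
  updated: d(D,FISTZ)=103/5
step 5: merge (D,FISTZ) at d=103/5; branch lengths D→103/10, FISTZ→37/15; new cluster DFISTZ
final tree: (D:103/10,((F:3/2,S:3/2):19/3,((I:2,Z:2):4,T:6):11/6):37/15)
total length: 569/15

(D:103/10,((F:3/2,S:3/2):19/3,((I:2,Z:2):4,T:6):11/6):37/15)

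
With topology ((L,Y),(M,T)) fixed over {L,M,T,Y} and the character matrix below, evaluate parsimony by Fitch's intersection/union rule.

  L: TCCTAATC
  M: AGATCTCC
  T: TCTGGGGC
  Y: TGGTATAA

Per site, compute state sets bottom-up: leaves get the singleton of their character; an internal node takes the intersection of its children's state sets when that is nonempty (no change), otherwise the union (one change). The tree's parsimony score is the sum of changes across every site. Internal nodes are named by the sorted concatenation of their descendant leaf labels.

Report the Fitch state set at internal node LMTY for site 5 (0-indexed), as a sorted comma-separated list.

LY@0: {T} ∩ {T} = {T} (intersection, +0)
MT@0: {A} ∪ {T} = {A,T} (union, +1)
LMTY@0: {T} ∩ {A,T} = {T} (intersection, +0)
LY@1: {C} ∪ {G} = {C,G} (union, +1)
MT@1: {G} ∪ {C} = {C,G} (union, +1)
LMTY@1: {C,G} ∩ {C,G} = {C,G} (intersection, +0)
LY@2: {C} ∪ {G} = {C,G} (union, +1)
MT@2: {A} ∪ {T} = {A,T} (union, +1)
LMTY@2: {C,G} ∪ {A,T} = {A,C,G,T} (union, +1)
LY@3: {T} ∩ {T} = {T} (intersection, +0)
MT@3: {T} ∪ {G} = {G,T} (union, +1)
LMTY@3: {T} ∩ {G,T} = {T} (intersection, +0)
LY@4: {A} ∩ {A} = {A} (intersection, +0)
MT@4: {C} ∪ {G} = {C,G} (union, +1)
LMTY@4: {A} ∪ {C,G} = {A,C,G} (union, +1)
LY@5: {A} ∪ {T} = {A,T} (union, +1)
MT@5: {T} ∪ {G} = {G,T} (union, +1)
LMTY@5: {A,T} ∩ {G,T} = {T} (intersection, +0)
LY@6: {T} ∪ {A} = {A,T} (union, +1)
MT@6: {C} ∪ {G} = {C,G} (union, +1)
LMTY@6: {A,T} ∪ {C,G} = {A,C,G,T} (union, +1)
LY@7: {C} ∪ {A} = {A,C} (union, +1)
MT@7: {C} ∩ {C} = {C} (intersection, +0)
LMTY@7: {A,C} ∩ {C} = {C} (intersection, +0)
per-site changes: [1, 2, 3, 1, 2, 2, 3, 1]; total = 15

T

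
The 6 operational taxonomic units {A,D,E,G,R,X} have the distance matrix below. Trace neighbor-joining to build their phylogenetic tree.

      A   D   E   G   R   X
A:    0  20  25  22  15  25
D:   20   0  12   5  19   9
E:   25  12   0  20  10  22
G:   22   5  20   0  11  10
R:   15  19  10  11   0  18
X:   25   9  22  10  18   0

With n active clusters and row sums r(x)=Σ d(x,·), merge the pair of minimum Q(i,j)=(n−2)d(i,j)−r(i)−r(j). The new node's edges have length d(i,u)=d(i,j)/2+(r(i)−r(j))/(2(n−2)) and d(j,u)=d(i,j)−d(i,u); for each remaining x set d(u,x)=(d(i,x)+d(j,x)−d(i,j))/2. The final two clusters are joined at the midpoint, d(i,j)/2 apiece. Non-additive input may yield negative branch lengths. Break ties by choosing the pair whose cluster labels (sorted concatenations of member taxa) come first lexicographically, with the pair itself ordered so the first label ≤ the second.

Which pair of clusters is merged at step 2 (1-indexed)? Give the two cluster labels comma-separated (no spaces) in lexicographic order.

A,ER

1. join E+R (d=10, Q=-122) ⇒ ER; edges |E|=7, |R|=3
  updated: d(A,ER)=15, d(D,ER)=21/2, d(ER,G)=21/2, d(ER,X)=15
2. join A+ER (d=15, Q=-88) ⇒ AER; edges |A|=38/3, |ER|=7/3
  updated: d(AER,D)=31/4, d(AER,G)=35/4, d(AER,X)=25/2
3. join AER+X (d=25/2, Q=-71/2) ⇒ AERX; edges |AER|=45/8, |X|=55/8
  updated: d(AERX,D)=17/8, d(AERX,G)=25/8
4. join AERX+D (d=17/8, Q=-41/4) ⇒ ADERX; edges |AERX|=1/8, |D|=2
  updated: d(ADERX,G)=3
5. join ADERX+G (d=3) ⇒ ADEGRX; edges |ADERX|=3/2, |G|=3/2
final tree: ((((A:38/3,(E:7,R:3):7/3):45/8,X:55/8):1/8,D:2):3/2,G:3/2)
total length: 341/8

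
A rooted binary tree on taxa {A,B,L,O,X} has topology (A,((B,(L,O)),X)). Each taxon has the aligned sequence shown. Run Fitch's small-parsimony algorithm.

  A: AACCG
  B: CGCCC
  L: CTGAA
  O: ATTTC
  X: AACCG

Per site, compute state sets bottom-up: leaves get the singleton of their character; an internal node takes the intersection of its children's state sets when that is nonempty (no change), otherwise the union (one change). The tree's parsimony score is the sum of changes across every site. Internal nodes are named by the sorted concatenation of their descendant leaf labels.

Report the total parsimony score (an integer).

10

[col 0] LO: children L:{C}, O:{A} ∪→ {A,C}; cost 1
[col 0] BLO: children B:{C}, LO:{A,C} ∩→ {C}; cost 0
[col 0] BLOX: children BLO:{C}, X:{A} ∪→ {A,C}; cost 1
[col 0] ABLOX: children A:{A}, BLOX:{A,C} ∩→ {A}; cost 0
[col 1] LO: children L:{T}, O:{T} ∩→ {T}; cost 0
[col 1] BLO: children B:{G}, LO:{T} ∪→ {G,T}; cost 1
[col 1] BLOX: children BLO:{G,T}, X:{A} ∪→ {A,G,T}; cost 1
[col 1] ABLOX: children A:{A}, BLOX:{A,G,T} ∩→ {A}; cost 0
[col 2] LO: children L:{G}, O:{T} ∪→ {G,T}; cost 1
[col 2] BLO: children B:{C}, LO:{G,T} ∪→ {C,G,T}; cost 1
[col 2] BLOX: children BLO:{C,G,T}, X:{C} ∩→ {C}; cost 0
[col 2] ABLOX: children A:{C}, BLOX:{C} ∩→ {C}; cost 0
[col 3] LO: children L:{A}, O:{T} ∪→ {A,T}; cost 1
[col 3] BLO: children B:{C}, LO:{A,T} ∪→ {A,C,T}; cost 1
[col 3] BLOX: children BLO:{A,C,T}, X:{C} ∩→ {C}; cost 0
[col 3] ABLOX: children A:{C}, BLOX:{C} ∩→ {C}; cost 0
[col 4] LO: children L:{A}, O:{C} ∪→ {A,C}; cost 1
[col 4] BLO: children B:{C}, LO:{A,C} ∩→ {C}; cost 0
[col 4] BLOX: children BLO:{C}, X:{G} ∪→ {C,G}; cost 1
[col 4] ABLOX: children A:{G}, BLOX:{C,G} ∩→ {G}; cost 0
per-site changes: [2, 2, 2, 2, 2]; total = 10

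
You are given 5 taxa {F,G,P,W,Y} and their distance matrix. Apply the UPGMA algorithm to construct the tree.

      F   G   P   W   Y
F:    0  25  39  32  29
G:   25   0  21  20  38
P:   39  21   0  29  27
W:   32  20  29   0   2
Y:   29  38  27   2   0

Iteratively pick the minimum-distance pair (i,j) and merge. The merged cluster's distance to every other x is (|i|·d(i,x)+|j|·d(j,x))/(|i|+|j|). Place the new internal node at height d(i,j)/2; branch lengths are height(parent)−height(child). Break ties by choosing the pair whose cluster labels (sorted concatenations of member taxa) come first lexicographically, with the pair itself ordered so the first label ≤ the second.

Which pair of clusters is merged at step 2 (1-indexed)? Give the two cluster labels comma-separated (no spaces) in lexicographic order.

iteration 1: select W,Y (d=2); attach at lengths (1, 1); label the merged cluster WY
  updated: d(F,WY)=61/2, d(G,WY)=29, d(P,WY)=28
iteration 2: select G,P (d=21); attach at lengths (21/2, 21/2); label the merged cluster GP
  updated: d(F,GP)=32, d(GP,WY)=57/2
iteration 3: select GP,WY (d=57/2); attach at lengths (15/4, 53/4); label the merged cluster GPWY
  updated: d(F,GPWY)=125/4
iteration 4: select F,GPWY (d=125/4); attach at lengths (125/8, 11/8); label the merged cluster FGPWY
final tree: (F:125/8,((G:21/2,P:21/2):15/4,(W:1,Y:1):53/4):11/8)
total length: 57

G,P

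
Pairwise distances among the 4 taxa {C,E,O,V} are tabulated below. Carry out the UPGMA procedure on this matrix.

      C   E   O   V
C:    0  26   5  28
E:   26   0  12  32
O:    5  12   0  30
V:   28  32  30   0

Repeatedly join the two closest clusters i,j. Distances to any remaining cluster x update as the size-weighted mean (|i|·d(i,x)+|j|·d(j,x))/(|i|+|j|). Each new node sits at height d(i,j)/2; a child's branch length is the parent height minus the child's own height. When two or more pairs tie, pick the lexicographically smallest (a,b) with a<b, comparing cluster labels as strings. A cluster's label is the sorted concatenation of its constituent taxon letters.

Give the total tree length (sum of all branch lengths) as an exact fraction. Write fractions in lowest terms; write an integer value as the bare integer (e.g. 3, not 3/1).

iteration 1: select C,O (d=5); attach at lengths (5/2, 5/2); label the merged cluster CO
  updated: d(CO,E)=19, d(CO,V)=29
iteration 2: select CO,E (d=19); attach at lengths (7, 19/2); label the merged cluster CEO
  updated: d(CEO,V)=30
iteration 3: select CEO,V (d=30); attach at lengths (11/2, 15); label the merged cluster CEOV
final tree: (((C:5/2,O:5/2):7,E:19/2):11/2,V:15)
total length: 42

42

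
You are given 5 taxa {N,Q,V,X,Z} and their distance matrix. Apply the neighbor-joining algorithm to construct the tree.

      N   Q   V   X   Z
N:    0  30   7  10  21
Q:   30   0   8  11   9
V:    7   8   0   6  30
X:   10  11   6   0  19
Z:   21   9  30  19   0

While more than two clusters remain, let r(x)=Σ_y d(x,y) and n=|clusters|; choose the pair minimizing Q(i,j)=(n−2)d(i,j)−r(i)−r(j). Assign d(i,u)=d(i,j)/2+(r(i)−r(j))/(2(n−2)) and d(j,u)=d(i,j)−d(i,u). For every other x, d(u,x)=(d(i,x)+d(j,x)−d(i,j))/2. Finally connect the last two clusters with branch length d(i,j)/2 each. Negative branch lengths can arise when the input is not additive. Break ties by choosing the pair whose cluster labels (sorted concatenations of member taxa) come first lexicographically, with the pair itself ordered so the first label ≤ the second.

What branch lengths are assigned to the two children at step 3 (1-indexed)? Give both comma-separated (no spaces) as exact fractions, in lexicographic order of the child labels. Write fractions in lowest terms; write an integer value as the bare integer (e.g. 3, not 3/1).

iteration 1: select Q,Z (d=9, Q=-110); attach at lengths (1, 8); label the merged cluster QZ
  updated: d(N,QZ)=21, d(QZ,V)=29/2, d(QZ,X)=21/2
iteration 2: select N,V (d=7, Q=-103/2); attach at lengths (49/8, 7/8); label the merged cluster NV
  updated: d(NV,QZ)=57/4, d(NV,X)=9/2
iteration 3: select NV,QZ (d=57/4, Q=-117/4); attach at lengths (33/8, 81/8); label the merged cluster NQVZ
  updated: d(NQVZ,X)=3/8
iteration 4: select NQVZ,X (d=3/8); attach at lengths (3/16, 3/16); label the merged cluster NQVXZ
final tree: (((N:49/8,V:7/8):33/8,(Q:1,Z:8):81/8):3/16,X:3/16)
total length: 245/8

33/8,81/8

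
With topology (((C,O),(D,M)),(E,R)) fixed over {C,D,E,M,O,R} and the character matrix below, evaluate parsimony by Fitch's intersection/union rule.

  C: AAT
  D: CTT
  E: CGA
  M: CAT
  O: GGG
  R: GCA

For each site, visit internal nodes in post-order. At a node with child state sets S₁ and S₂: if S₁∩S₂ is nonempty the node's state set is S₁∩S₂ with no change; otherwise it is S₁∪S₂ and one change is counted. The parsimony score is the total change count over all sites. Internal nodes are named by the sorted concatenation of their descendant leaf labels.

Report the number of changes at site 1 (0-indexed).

site 0, node CO: C={A} ∪ O={G} → {A,G} (+1)
site 0, node DM: D={C} ∩ M={C} → {C} (+0)
site 0, node CDMO: CO={A,G} ∪ DM={C} → {A,C,G} (+1)
site 0, node ER: E={C} ∪ R={G} → {C,G} (+1)
site 0, node CDEMOR: CDMO={A,C,G} ∩ ER={C,G} → {C,G} (+0)
site 1, node CO: C={A} ∪ O={G} → {A,G} (+1)
site 1, node DM: D={T} ∪ M={A} → {A,T} (+1)
site 1, node CDMO: CO={A,G} ∩ DM={A,T} → {A} (+0)
site 1, node ER: E={G} ∪ R={C} → {C,G} (+1)
site 1, node CDEMOR: CDMO={A} ∪ ER={C,G} → {A,C,G} (+1)
site 2, node CO: C={T} ∪ O={G} → {G,T} (+1)
site 2, node DM: D={T} ∩ M={T} → {T} (+0)
site 2, node CDMO: CO={G,T} ∩ DM={T} → {T} (+0)
site 2, node ER: E={A} ∩ R={A} → {A} (+0)
site 2, node CDEMOR: CDMO={T} ∪ ER={A} → {A,T} (+1)
per-site changes: [3, 4, 2]; total = 9

4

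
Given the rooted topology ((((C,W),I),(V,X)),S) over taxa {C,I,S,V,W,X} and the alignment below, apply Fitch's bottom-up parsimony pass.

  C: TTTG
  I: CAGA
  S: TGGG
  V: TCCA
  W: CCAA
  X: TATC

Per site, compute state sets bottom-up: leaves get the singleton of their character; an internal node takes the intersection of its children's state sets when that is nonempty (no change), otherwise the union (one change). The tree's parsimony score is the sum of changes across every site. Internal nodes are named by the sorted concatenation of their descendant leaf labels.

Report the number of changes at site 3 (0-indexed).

[col 0] CW: children C:{T}, W:{C} ∪→ {C,T}; cost 1
[col 0] CIW: children CW:{C,T}, I:{C} ∩→ {C}; cost 0
[col 0] VX: children V:{T}, X:{T} ∩→ {T}; cost 0
[col 0] CIVWX: children CIW:{C}, VX:{T} ∪→ {C,T}; cost 1
[col 0] CISVWX: children CIVWX:{C,T}, S:{T} ∩→ {T}; cost 0
[col 1] CW: children C:{T}, W:{C} ∪→ {C,T}; cost 1
[col 1] CIW: children CW:{C,T}, I:{A} ∪→ {A,C,T}; cost 1
[col 1] VX: children V:{C}, X:{A} ∪→ {A,C}; cost 1
[col 1] CIVWX: children CIW:{A,C,T}, VX:{A,C} ∩→ {A,C}; cost 0
[col 1] CISVWX: children CIVWX:{A,C}, S:{G} ∪→ {A,C,G}; cost 1
[col 2] CW: children C:{T}, W:{A} ∪→ {A,T}; cost 1
[col 2] CIW: children CW:{A,T}, I:{G} ∪→ {A,G,T}; cost 1
[col 2] VX: children V:{C}, X:{T} ∪→ {C,T}; cost 1
[col 2] CIVWX: children CIW:{A,G,T}, VX:{C,T} ∩→ {T}; cost 0
[col 2] CISVWX: children CIVWX:{T}, S:{G} ∪→ {G,T}; cost 1
[col 3] CW: children C:{G}, W:{A} ∪→ {A,G}; cost 1
[col 3] CIW: children CW:{A,G}, I:{A} ∩→ {A}; cost 0
[col 3] VX: children V:{A}, X:{C} ∪→ {A,C}; cost 1
[col 3] CIVWX: children CIW:{A}, VX:{A,C} ∩→ {A}; cost 0
[col 3] CISVWX: children CIVWX:{A}, S:{G} ∪→ {A,G}; cost 1
per-site changes: [2, 4, 4, 3]; total = 13

3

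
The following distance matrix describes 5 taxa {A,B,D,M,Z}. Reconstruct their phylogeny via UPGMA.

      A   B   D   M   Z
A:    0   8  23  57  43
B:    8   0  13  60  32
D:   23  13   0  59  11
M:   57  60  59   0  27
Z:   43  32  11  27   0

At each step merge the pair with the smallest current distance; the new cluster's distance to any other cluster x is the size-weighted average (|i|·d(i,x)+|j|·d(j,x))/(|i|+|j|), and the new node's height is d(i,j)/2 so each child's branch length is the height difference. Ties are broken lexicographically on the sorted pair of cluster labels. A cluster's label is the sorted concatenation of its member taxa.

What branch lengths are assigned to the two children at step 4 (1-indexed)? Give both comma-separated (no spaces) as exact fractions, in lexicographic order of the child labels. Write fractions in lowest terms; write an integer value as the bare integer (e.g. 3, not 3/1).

23/2,203/8

iteration 1: select A,B (d=8); attach at lengths (4, 4); label the merged cluster AB
  updated: d(AB,D)=18, d(AB,M)=117/2, d(AB,Z)=75/2
iteration 2: select D,Z (d=11); attach at lengths (11/2, 11/2); label the merged cluster DZ
  updated: d(AB,DZ)=111/4, d(DZ,M)=43
iteration 3: select AB,DZ (d=111/4); attach at lengths (79/8, 67/8); label the merged cluster ABDZ
  updated: d(ABDZ,M)=203/4
iteration 4: select ABDZ,M (d=203/4); attach at lengths (23/2, 203/8); label the merged cluster ABDMZ
final tree: (((A:4,B:4):79/8,(D:11/2,Z:11/2):67/8):23/2,M:203/8)
total length: 593/8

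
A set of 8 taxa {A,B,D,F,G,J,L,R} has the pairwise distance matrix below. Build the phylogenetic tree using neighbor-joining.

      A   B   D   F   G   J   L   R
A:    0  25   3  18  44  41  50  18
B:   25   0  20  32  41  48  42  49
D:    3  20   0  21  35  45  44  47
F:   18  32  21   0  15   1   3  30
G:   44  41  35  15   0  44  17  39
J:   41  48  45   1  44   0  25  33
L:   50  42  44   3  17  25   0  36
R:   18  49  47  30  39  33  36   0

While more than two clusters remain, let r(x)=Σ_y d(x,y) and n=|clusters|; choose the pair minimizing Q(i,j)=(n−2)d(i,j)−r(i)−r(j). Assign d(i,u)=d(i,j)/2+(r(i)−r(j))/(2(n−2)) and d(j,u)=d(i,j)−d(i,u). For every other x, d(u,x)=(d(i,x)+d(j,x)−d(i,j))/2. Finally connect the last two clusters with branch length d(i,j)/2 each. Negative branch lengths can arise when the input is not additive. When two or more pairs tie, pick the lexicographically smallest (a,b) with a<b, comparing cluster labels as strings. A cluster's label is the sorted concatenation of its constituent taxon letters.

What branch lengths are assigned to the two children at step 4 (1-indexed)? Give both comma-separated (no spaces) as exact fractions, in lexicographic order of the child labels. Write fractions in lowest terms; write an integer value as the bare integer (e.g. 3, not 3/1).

1. join A+D (d=3, Q=-396) ⇒ AD; edges |A|=1/6, |D|=17/6
  updated: d(AD,B)=21, d(AD,F)=18, d(AD,G)=38, d(AD,J)=83/2, d(AD,L)=91/2, d(AD,R)=31
2. join AD+B (d=21, Q=-323) ⇒ ABD; edges |AD|=67/10, |B|=143/10
  updated: d(ABD,F)=29/2, d(ABD,G)=29, d(ABD,J)=137/4, d(ABD,L)=133/4, d(ABD,R)=59/2
3. join F+J (d=1, Q=-787/4) ⇒ FJ; edges |F|=-279/32, |J|=311/32
  updated: d(ABD,FJ)=191/8, d(FJ,G)=29, d(FJ,L)=27/2, d(FJ,R)=31
4. join G+L (d=17, Q=-651/4) ⇒ GL; edges |G|=87/8, |L|=49/8
  updated: d(ABD,GL)=181/8, d(FJ,GL)=51/4, d(GL,R)=29
5. join ABD+R (d=59/2, Q=-213/2) ⇒ ABDR; edges |ABD|=91/8, |R|=145/8
  updated: d(ABDR,FJ)=203/16, d(ABDR,GL)=177/16
6. join ABDR+FJ (d=203/16, Q=-73/2) ⇒ ABDFJR; edges |ABDR|=11/2, |FJ|=115/16
  updated: d(ABDFJR,GL)=89/16
7. join ABDFJR+GL (d=89/16) ⇒ ABDFGJLR; edges |ABDFJR|=89/32, |GL|=89/32
final tree: (((((A:1/6,D:17/6):67/10,B:143/10):91/8,R:145/8):11/2,(F:-279/32,J:311/32):115/16):89/32,(G:87/8,L:49/8):89/32)
total length: 359/4

87/8,49/8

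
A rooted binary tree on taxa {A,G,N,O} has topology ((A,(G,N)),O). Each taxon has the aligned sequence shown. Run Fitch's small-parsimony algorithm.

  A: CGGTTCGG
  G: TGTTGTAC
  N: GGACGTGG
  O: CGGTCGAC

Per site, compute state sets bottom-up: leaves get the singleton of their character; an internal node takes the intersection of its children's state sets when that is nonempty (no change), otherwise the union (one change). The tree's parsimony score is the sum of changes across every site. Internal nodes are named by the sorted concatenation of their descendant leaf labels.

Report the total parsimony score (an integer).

site 0, node GN: G={T} ∪ N={G} → {G,T} (+1)
site 0, node AGN: A={C} ∪ GN={G,T} → {C,G,T} (+1)
site 0, node AGNO: AGN={C,G,T} ∩ O={C} → {C} (+0)
site 1, node GN: G={G} ∩ N={G} → {G} (+0)
site 1, node AGN: A={G} ∩ GN={G} → {G} (+0)
site 1, node AGNO: AGN={G} ∩ O={G} → {G} (+0)
site 2, node GN: G={T} ∪ N={A} → {A,T} (+1)
site 2, node AGN: A={G} ∪ GN={A,T} → {A,G,T} (+1)
site 2, node AGNO: AGN={A,G,T} ∩ O={G} → {G} (+0)
site 3, node GN: G={T} ∪ N={C} → {C,T} (+1)
site 3, node AGN: A={T} ∩ GN={C,T} → {T} (+0)
site 3, node AGNO: AGN={T} ∩ O={T} → {T} (+0)
site 4, node GN: G={G} ∩ N={G} → {G} (+0)
site 4, node AGN: A={T} ∪ GN={G} → {G,T} (+1)
site 4, node AGNO: AGN={G,T} ∪ O={C} → {C,G,T} (+1)
site 5, node GN: G={T} ∩ N={T} → {T} (+0)
site 5, node AGN: A={C} ∪ GN={T} → {C,T} (+1)
site 5, node AGNO: AGN={C,T} ∪ O={G} → {C,G,T} (+1)
site 6, node GN: G={A} ∪ N={G} → {A,G} (+1)
site 6, node AGN: A={G} ∩ GN={A,G} → {G} (+0)
site 6, node AGNO: AGN={G} ∪ O={A} → {A,G} (+1)
site 7, node GN: G={C} ∪ N={G} → {C,G} (+1)
site 7, node AGN: A={G} ∩ GN={C,G} → {G} (+0)
site 7, node AGNO: AGN={G} ∪ O={C} → {C,G} (+1)
per-site changes: [2, 0, 2, 1, 2, 2, 2, 2]; total = 13

13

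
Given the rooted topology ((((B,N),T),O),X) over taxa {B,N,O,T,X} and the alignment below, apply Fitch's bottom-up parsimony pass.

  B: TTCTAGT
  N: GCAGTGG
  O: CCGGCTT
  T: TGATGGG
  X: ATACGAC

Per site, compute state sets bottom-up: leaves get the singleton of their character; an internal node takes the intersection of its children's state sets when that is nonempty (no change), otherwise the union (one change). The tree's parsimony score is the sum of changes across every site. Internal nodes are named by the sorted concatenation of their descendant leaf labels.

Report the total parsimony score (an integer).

19

site 0, node BN: B={T} ∪ N={G} → {G,T} (+1)
site 0, node BNT: BN={G,T} ∩ T={T} → {T} (+0)
site 0, node BNOT: BNT={T} ∪ O={C} → {C,T} (+1)
site 0, node BNOTX: BNOT={C,T} ∪ X={A} → {A,C,T} (+1)
site 1, node BN: B={T} ∪ N={C} → {C,T} (+1)
site 1, node BNT: BN={C,T} ∪ T={G} → {C,G,T} (+1)
site 1, node BNOT: BNT={C,G,T} ∩ O={C} → {C} (+0)
site 1, node BNOTX: BNOT={C} ∪ X={T} → {C,T} (+1)
site 2, node BN: B={C} ∪ N={A} → {A,C} (+1)
site 2, node BNT: BN={A,C} ∩ T={A} → {A} (+0)
site 2, node BNOT: BNT={A} ∪ O={G} → {A,G} (+1)
site 2, node BNOTX: BNOT={A,G} ∩ X={A} → {A} (+0)
site 3, node BN: B={T} ∪ N={G} → {G,T} (+1)
site 3, node BNT: BN={G,T} ∩ T={T} → {T} (+0)
site 3, node BNOT: BNT={T} ∪ O={G} → {G,T} (+1)
site 3, node BNOTX: BNOT={G,T} ∪ X={C} → {C,G,T} (+1)
site 4, node BN: B={A} ∪ N={T} → {A,T} (+1)
site 4, node BNT: BN={A,T} ∪ T={G} → {A,G,T} (+1)
site 4, node BNOT: BNT={A,G,T} ∪ O={C} → {A,C,G,T} (+1)
site 4, node BNOTX: BNOT={A,C,G,T} ∩ X={G} → {G} (+0)
site 5, node BN: B={G} ∩ N={G} → {G} (+0)
site 5, node BNT: BN={G} ∩ T={G} → {G} (+0)
site 5, node BNOT: BNT={G} ∪ O={T} → {G,T} (+1)
site 5, node BNOTX: BNOT={G,T} ∪ X={A} → {A,G,T} (+1)
site 6, node BN: B={T} ∪ N={G} → {G,T} (+1)
site 6, node BNT: BN={G,T} ∩ T={G} → {G} (+0)
site 6, node BNOT: BNT={G} ∪ O={T} → {G,T} (+1)
site 6, node BNOTX: BNOT={G,T} ∪ X={C} → {C,G,T} (+1)
per-site changes: [3, 3, 2, 3, 3, 2, 3]; total = 19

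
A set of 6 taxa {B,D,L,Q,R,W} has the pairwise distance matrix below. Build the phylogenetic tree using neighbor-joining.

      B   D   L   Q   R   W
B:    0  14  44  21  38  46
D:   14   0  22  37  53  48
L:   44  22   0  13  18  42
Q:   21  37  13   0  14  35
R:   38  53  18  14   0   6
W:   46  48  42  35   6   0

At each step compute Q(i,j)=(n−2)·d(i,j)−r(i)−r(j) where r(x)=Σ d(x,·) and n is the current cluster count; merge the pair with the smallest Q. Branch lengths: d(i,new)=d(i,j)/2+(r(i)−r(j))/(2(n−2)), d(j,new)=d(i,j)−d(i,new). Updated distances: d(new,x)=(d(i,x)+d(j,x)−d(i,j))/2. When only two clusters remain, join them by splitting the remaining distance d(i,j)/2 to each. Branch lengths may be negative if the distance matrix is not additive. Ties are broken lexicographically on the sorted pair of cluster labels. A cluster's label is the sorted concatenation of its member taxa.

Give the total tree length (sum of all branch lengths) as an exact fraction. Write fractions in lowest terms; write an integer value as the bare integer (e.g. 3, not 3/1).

1093/16

iteration 1: select R,W (d=6, Q=-282); attach at lengths (-3, 9); label the merged cluster RW
  updated: d(B,RW)=39, d(D,RW)=95/2, d(L,RW)=27, d(Q,RW)=43/2
iteration 2: select B,D (d=14, Q=-393/2); attach at lengths (79/12, 89/12); label the merged cluster BD
  updated: d(BD,L)=26, d(BD,Q)=22, d(BD,RW)=145/4
iteration 3: select BD,L (d=26, Q=-393/4); attach at lengths (281/16, 135/16); label the merged cluster BDL
  updated: d(BDL,Q)=9/2, d(BDL,RW)=149/8
iteration 4: select BDL,Q (d=9/2, Q=-357/8); attach at lengths (13/16, 59/16); label the merged cluster BDLQ
  updated: d(BDLQ,RW)=285/16
iteration 5: select BDLQ,RW (d=285/16); attach at lengths (285/32, 285/32); label the merged cluster BDLQRW
final tree: ((((B:79/12,D:89/12):281/16,L:135/16):13/16,Q:59/16):285/32,(R:-3,W:9):285/32)
total length: 1093/16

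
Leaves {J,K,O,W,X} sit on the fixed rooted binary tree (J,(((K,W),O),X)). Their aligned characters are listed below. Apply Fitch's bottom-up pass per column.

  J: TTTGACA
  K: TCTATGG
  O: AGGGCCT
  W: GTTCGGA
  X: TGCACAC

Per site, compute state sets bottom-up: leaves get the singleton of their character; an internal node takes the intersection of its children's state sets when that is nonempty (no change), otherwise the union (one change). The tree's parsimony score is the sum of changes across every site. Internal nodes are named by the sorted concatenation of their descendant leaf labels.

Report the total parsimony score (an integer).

18

[col 0] KW: children K:{T}, W:{G} ∪→ {G,T}; cost 1
[col 0] KOW: children KW:{G,T}, O:{A} ∪→ {A,G,T}; cost 1
[col 0] KOWX: children KOW:{A,G,T}, X:{T} ∩→ {T}; cost 0
[col 0] JKOWX: children J:{T}, KOWX:{T} ∩→ {T}; cost 0
[col 1] KW: children K:{C}, W:{T} ∪→ {C,T}; cost 1
[col 1] KOW: children KW:{C,T}, O:{G} ∪→ {C,G,T}; cost 1
[col 1] KOWX: children KOW:{C,G,T}, X:{G} ∩→ {G}; cost 0
[col 1] JKOWX: children J:{T}, KOWX:{G} ∪→ {G,T}; cost 1
[col 2] KW: children K:{T}, W:{T} ∩→ {T}; cost 0
[col 2] KOW: children KW:{T}, O:{G} ∪→ {G,T}; cost 1
[col 2] KOWX: children KOW:{G,T}, X:{C} ∪→ {C,G,T}; cost 1
[col 2] JKOWX: children J:{T}, KOWX:{C,G,T} ∩→ {T}; cost 0
[col 3] KW: children K:{A}, W:{C} ∪→ {A,C}; cost 1
[col 3] KOW: children KW:{A,C}, O:{G} ∪→ {A,C,G}; cost 1
[col 3] KOWX: children KOW:{A,C,G}, X:{A} ∩→ {A}; cost 0
[col 3] JKOWX: children J:{G}, KOWX:{A} ∪→ {A,G}; cost 1
[col 4] KW: children K:{T}, W:{G} ∪→ {G,T}; cost 1
[col 4] KOW: children KW:{G,T}, O:{C} ∪→ {C,G,T}; cost 1
[col 4] KOWX: children KOW:{C,G,T}, X:{C} ∩→ {C}; cost 0
[col 4] JKOWX: children J:{A}, KOWX:{C} ∪→ {A,C}; cost 1
[col 5] KW: children K:{G}, W:{G} ∩→ {G}; cost 0
[col 5] KOW: children KW:{G}, O:{C} ∪→ {C,G}; cost 1
[col 5] KOWX: children KOW:{C,G}, X:{A} ∪→ {A,C,G}; cost 1
[col 5] JKOWX: children J:{C}, KOWX:{A,C,G} ∩→ {C}; cost 0
[col 6] KW: children K:{G}, W:{A} ∪→ {A,G}; cost 1
[col 6] KOW: children KW:{A,G}, O:{T} ∪→ {A,G,T}; cost 1
[col 6] KOWX: children KOW:{A,G,T}, X:{C} ∪→ {A,C,G,T}; cost 1
[col 6] JKOWX: children J:{A}, KOWX:{A,C,G,T} ∩→ {A}; cost 0
per-site changes: [2, 3, 2, 3, 3, 2, 3]; total = 18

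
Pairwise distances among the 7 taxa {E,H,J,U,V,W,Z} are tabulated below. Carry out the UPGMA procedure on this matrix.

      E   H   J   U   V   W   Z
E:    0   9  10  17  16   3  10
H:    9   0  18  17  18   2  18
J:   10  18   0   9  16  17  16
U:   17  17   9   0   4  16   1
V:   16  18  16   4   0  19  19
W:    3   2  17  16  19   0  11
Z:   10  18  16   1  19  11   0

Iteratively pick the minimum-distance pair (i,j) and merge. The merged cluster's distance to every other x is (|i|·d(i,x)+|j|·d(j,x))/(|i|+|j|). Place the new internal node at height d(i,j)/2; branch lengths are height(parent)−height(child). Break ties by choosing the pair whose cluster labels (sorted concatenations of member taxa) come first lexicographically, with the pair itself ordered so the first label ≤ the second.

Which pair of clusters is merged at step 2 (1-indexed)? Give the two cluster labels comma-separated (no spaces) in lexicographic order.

step 1: merge (U,Z) at d=1; branch lengths U→1/2, Z→1/2; new cluster UZ
  updated: d(E,UZ)=27/2, d(H,UZ)=35/2, d(J,UZ)=25/2, d(UZ,V)=23/2, d(UZ,W)=27/2
step 2: merge (H,W) at d=2; branch lengths H→1, W→1; new cluster HW
  updated: d(E,HW)=6, d(HW,J)=35/2, d(HW,UZ)=31/2, d(HW,V)=37/2
step 3: merge (E,HW) at d=6; branch lengths E→3, HW→2; new cluster EHW
  updated: d(EHW,J)=15, d(EHW,UZ)=89/6, d(EHW,V)=53/3
step 4: merge (UZ,V) at d=23/2; branch lengths UZ→21/4, V→23/4; new cluster UVZ
  updated: d(EHW,UVZ)=142/9, d(J,UVZ)=41/3
step 5: merge (J,UVZ) at d=41/3; branch lengths J→41/6, UVZ→13/12; new cluster JUVZ
  updated: d(EHW,JUVZ)=187/12
step 6: merge (EHW,JUVZ) at d=187/12; branch lengths EHW→115/24, JUVZ→23/24; new cluster EHJUVWZ
final tree: ((E:3,(H:1,W:1):2):115/24,(J:41/6,((U:1/2,Z:1/2):21/4,V:23/4):13/12):23/24)
total length: 98/3

H,W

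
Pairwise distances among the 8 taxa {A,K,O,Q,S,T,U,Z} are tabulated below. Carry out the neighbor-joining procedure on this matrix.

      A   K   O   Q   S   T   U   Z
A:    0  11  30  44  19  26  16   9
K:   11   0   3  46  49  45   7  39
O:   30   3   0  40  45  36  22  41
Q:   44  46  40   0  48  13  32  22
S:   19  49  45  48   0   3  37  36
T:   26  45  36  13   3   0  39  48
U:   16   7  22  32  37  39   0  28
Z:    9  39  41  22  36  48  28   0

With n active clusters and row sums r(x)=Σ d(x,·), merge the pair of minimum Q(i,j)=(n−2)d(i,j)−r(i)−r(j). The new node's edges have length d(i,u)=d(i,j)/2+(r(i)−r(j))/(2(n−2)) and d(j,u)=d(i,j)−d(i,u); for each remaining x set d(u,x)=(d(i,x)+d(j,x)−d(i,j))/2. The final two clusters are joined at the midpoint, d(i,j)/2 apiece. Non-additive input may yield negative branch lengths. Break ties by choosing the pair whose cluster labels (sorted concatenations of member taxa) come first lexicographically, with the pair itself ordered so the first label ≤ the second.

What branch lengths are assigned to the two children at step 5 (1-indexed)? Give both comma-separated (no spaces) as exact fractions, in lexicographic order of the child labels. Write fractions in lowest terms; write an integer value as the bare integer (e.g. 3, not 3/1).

7/8,65/8

iteration 1: select S,T (d=3, Q=-429); attach at lengths (15/4, -3/4); label the merged cluster ST
  updated: d(A,ST)=21, d(K,ST)=91/2, d(O,ST)=39, d(Q,ST)=29, d(ST,U)=73/2, d(ST,Z)=81/2
iteration 2: select K,O (d=3, Q=-623/2); attach at lengths (-17/20, 77/20); label the merged cluster KO
  updated: d(A,KO)=19, d(KO,Q)=83/2, d(KO,ST)=163/4, d(KO,U)=13, d(KO,Z)=77/2
iteration 3: select KO,U (d=13, Q=-905/4); attach at lengths (317/32, 99/32); label the merged cluster KOU
  updated: d(A,KOU)=11, d(KOU,Q)=121/4, d(KOU,ST)=257/8, d(KOU,Z)=107/4
iteration 4: select Q,ST (d=29, Q=-1287/8); attach at lengths (239/16, 225/16); label the merged cluster QST
  updated: d(A,QST)=18, d(KOU,QST)=267/16, d(QST,Z)=67/4
iteration 5: select A,Z (d=9, Q=-145/2); attach at lengths (7/8, 65/8); label the merged cluster AZ
  updated: d(AZ,KOU)=115/8, d(AZ,QST)=103/8
iteration 6: select AZ,KOU (d=115/8, Q=-703/16); attach at lengths (169/32, 291/32); label the merged cluster AKOUZ
  updated: d(AKOUZ,QST)=243/32
iteration 7: select AKOUZ,QST (d=243/32); attach at lengths (243/64, 243/64); label the merged cluster AKOQSTUZ
final tree: (((A:7/8,Z:65/8):169/32,((K:-17/20,O:77/20):317/32,U:99/32):291/32):243/64,(Q:239/16,(S:15/4,T:-3/4):225/16):243/64)
total length: 2527/32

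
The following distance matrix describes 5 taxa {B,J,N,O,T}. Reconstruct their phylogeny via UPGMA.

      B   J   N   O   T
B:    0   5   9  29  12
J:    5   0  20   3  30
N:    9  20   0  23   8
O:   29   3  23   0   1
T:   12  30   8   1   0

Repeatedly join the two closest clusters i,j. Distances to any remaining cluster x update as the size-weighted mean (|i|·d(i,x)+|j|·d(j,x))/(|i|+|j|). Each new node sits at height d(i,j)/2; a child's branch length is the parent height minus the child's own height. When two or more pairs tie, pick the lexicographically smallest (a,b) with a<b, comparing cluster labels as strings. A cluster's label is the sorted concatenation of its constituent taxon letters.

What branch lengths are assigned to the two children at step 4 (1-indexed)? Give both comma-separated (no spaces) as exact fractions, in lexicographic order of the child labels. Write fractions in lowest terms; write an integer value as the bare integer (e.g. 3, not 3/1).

iteration 1: select O,T (d=1); attach at lengths (1/2, 1/2); label the merged cluster OT
  updated: d(B,OT)=41/2, d(J,OT)=33/2, d(N,OT)=31/2
iteration 2: select B,J (d=5); attach at lengths (5/2, 5/2); label the merged cluster BJ
  updated: d(BJ,N)=29/2, d(BJ,OT)=37/2
iteration 3: select BJ,N (d=29/2); attach at lengths (19/4, 29/4); label the merged cluster BJN
  updated: d(BJN,OT)=35/2
iteration 4: select BJN,OT (d=35/2); attach at lengths (3/2, 33/4); label the merged cluster BJNOT
final tree: (((B:5/2,J:5/2):19/4,N:29/4):3/2,(O:1/2,T:1/2):33/4)
total length: 111/4

3/2,33/4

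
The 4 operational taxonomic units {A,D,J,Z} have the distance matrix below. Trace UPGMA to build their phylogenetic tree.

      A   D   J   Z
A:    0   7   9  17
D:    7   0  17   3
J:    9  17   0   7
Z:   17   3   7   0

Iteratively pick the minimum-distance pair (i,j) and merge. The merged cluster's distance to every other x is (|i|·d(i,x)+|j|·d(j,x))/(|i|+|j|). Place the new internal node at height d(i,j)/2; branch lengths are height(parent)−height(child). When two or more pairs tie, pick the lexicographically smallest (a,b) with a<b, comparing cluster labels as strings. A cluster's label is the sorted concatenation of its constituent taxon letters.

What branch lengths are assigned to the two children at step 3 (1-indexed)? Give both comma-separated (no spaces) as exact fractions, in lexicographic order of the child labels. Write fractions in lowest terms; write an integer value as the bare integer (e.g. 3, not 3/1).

iteration 1: select D,Z (d=3); attach at lengths (3/2, 3/2); label the merged cluster DZ
  updated: d(A,DZ)=12, d(DZ,J)=12
iteration 2: select A,J (d=9); attach at lengths (9/2, 9/2); label the merged cluster AJ
  updated: d(AJ,DZ)=12
iteration 3: select AJ,DZ (d=12); attach at lengths (3/2, 9/2); label the merged cluster ADJZ
final tree: ((A:9/2,J:9/2):3/2,(D:3/2,Z:3/2):9/2)
total length: 18

3/2,9/2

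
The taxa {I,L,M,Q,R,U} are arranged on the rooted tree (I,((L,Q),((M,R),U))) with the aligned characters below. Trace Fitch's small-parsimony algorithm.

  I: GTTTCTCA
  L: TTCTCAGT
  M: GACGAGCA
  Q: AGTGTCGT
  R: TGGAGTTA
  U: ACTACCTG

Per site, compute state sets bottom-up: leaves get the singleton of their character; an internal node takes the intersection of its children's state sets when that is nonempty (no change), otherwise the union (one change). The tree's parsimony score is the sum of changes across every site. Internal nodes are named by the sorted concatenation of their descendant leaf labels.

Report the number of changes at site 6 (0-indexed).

LQ@0: {T} ∪ {A} = {A,T} (union, +1)
MR@0: {G} ∪ {T} = {G,T} (union, +1)
MRU@0: {G,T} ∪ {A} = {A,G,T} (union, +1)
LMQRU@0: {A,T} ∩ {A,G,T} = {A,T} (intersection, +0)
ILMQRU@0: {G} ∪ {A,T} = {A,G,T} (union, +1)
LQ@1: {T} ∪ {G} = {G,T} (union, +1)
MR@1: {A} ∪ {G} = {A,G} (union, +1)
MRU@1: {A,G} ∪ {C} = {A,C,G} (union, +1)
LMQRU@1: {G,T} ∩ {A,C,G} = {G} (intersection, +0)
ILMQRU@1: {T} ∪ {G} = {G,T} (union, +1)
LQ@2: {C} ∪ {T} = {C,T} (union, +1)
MR@2: {C} ∪ {G} = {C,G} (union, +1)
MRU@2: {C,G} ∪ {T} = {C,G,T} (union, +1)
LMQRU@2: {C,T} ∩ {C,G,T} = {C,T} (intersection, +0)
ILMQRU@2: {T} ∩ {C,T} = {T} (intersection, +0)
LQ@3: {T} ∪ {G} = {G,T} (union, +1)
MR@3: {G} ∪ {A} = {A,G} (union, +1)
MRU@3: {A,G} ∩ {A} = {A} (intersection, +0)
LMQRU@3: {G,T} ∪ {A} = {A,G,T} (union, +1)
ILMQRU@3: {T} ∩ {A,G,T} = {T} (intersection, +0)
LQ@4: {C} ∪ {T} = {C,T} (union, +1)
MR@4: {A} ∪ {G} = {A,G} (union, +1)
MRU@4: {A,G} ∪ {C} = {A,C,G} (union, +1)
LMQRU@4: {C,T} ∩ {A,C,G} = {C} (intersection, +0)
ILMQRU@4: {C} ∩ {C} = {C} (intersection, +0)
LQ@5: {A} ∪ {C} = {A,C} (union, +1)
MR@5: {G} ∪ {T} = {G,T} (union, +1)
MRU@5: {G,T} ∪ {C} = {C,G,T} (union, +1)
LMQRU@5: {A,C} ∩ {C,G,T} = {C} (intersection, +0)
ILMQRU@5: {T} ∪ {C} = {C,T} (union, +1)
LQ@6: {G} ∩ {G} = {G} (intersection, +0)
MR@6: {C} ∪ {T} = {C,T} (union, +1)
MRU@6: {C,T} ∩ {T} = {T} (intersection, +0)
LMQRU@6: {G} ∪ {T} = {G,T} (union, +1)
ILMQRU@6: {C} ∪ {G,T} = {C,G,T} (union, +1)
LQ@7: {T} ∩ {T} = {T} (intersection, +0)
MR@7: {A} ∩ {A} = {A} (intersection, +0)
MRU@7: {A} ∪ {G} = {A,G} (union, +1)
LMQRU@7: {T} ∪ {A,G} = {A,G,T} (union, +1)
ILMQRU@7: {A} ∩ {A,G,T} = {A} (intersection, +0)
per-site changes: [4, 4, 3, 3, 3, 4, 3, 2]; total = 26

3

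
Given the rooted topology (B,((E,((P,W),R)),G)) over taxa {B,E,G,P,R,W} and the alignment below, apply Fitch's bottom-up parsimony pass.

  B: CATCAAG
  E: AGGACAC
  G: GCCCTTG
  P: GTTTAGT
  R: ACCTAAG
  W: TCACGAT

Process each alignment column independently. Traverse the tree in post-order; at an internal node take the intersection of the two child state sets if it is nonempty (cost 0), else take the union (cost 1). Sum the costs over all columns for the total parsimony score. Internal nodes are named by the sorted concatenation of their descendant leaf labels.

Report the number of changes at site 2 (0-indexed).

[col 0] PW: children P:{G}, W:{T} ∪→ {G,T}; cost 1
[col 0] PRW: children PW:{G,T}, R:{A} ∪→ {A,G,T}; cost 1
[col 0] EPRW: children E:{A}, PRW:{A,G,T} ∩→ {A}; cost 0
[col 0] EGPRW: children EPRW:{A}, G:{G} ∪→ {A,G}; cost 1
[col 0] BEGPRW: children B:{C}, EGPRW:{A,G} ∪→ {A,C,G}; cost 1
[col 1] PW: children P:{T}, W:{C} ∪→ {C,T}; cost 1
[col 1] PRW: children PW:{C,T}, R:{C} ∩→ {C}; cost 0
[col 1] EPRW: children E:{G}, PRW:{C} ∪→ {C,G}; cost 1
[col 1] EGPRW: children EPRW:{C,G}, G:{C} ∩→ {C}; cost 0
[col 1] BEGPRW: children B:{A}, EGPRW:{C} ∪→ {A,C}; cost 1
[col 2] PW: children P:{T}, W:{A} ∪→ {A,T}; cost 1
[col 2] PRW: children PW:{A,T}, R:{C} ∪→ {A,C,T}; cost 1
[col 2] EPRW: children E:{G}, PRW:{A,C,T} ∪→ {A,C,G,T}; cost 1
[col 2] EGPRW: children EPRW:{A,C,G,T}, G:{C} ∩→ {C}; cost 0
[col 2] BEGPRW: children B:{T}, EGPRW:{C} ∪→ {C,T}; cost 1
[col 3] PW: children P:{T}, W:{C} ∪→ {C,T}; cost 1
[col 3] PRW: children PW:{C,T}, R:{T} ∩→ {T}; cost 0
[col 3] EPRW: children E:{A}, PRW:{T} ∪→ {A,T}; cost 1
[col 3] EGPRW: children EPRW:{A,T}, G:{C} ∪→ {A,C,T}; cost 1
[col 3] BEGPRW: children B:{C}, EGPRW:{A,C,T} ∩→ {C}; cost 0
[col 4] PW: children P:{A}, W:{G} ∪→ {A,G}; cost 1
[col 4] PRW: children PW:{A,G}, R:{A} ∩→ {A}; cost 0
[col 4] EPRW: children E:{C}, PRW:{A} ∪→ {A,C}; cost 1
[col 4] EGPRW: children EPRW:{A,C}, G:{T} ∪→ {A,C,T}; cost 1
[col 4] BEGPRW: children B:{A}, EGPRW:{A,C,T} ∩→ {A}; cost 0
[col 5] PW: children P:{G}, W:{A} ∪→ {A,G}; cost 1
[col 5] PRW: children PW:{A,G}, R:{A} ∩→ {A}; cost 0
[col 5] EPRW: children E:{A}, PRW:{A} ∩→ {A}; cost 0
[col 5] EGPRW: children EPRW:{A}, G:{T} ∪→ {A,T}; cost 1
[col 5] BEGPRW: children B:{A}, EGPRW:{A,T} ∩→ {A}; cost 0
[col 6] PW: children P:{T}, W:{T} ∩→ {T}; cost 0
[col 6] PRW: children PW:{T}, R:{G} ∪→ {G,T}; cost 1
[col 6] EPRW: children E:{C}, PRW:{G,T} ∪→ {C,G,T}; cost 1
[col 6] EGPRW: children EPRW:{C,G,T}, G:{G} ∩→ {G}; cost 0
[col 6] BEGPRW: children B:{G}, EGPRW:{G} ∩→ {G}; cost 0
per-site changes: [4, 3, 4, 3, 3, 2, 2]; total = 21

4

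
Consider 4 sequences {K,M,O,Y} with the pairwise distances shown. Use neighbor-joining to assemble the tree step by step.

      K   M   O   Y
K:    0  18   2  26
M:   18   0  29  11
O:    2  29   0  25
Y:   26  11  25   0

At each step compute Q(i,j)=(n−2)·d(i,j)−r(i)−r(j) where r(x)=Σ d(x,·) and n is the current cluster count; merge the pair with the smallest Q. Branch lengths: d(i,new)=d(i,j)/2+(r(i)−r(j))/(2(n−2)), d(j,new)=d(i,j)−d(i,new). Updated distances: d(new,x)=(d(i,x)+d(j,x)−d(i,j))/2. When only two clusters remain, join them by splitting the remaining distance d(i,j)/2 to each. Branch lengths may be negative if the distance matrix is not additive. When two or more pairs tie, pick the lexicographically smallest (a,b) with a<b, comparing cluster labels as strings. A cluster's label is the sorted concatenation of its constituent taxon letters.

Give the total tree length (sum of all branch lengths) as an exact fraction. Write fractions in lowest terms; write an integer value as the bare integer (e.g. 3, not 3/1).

step 1: merge (K,O) at d=2, Q=-98; branch lengths K→-3/2, O→7/2; new cluster KO
  updated: d(KO,M)=45/2, d(KO,Y)=49/2
step 2: merge (KO,M) at d=45/2, Q=-58; branch lengths KO→18, M→9/2; new cluster KMO
  updated: d(KMO,Y)=13/2
step 3: merge (KMO,Y) at d=13/2; branch lengths KMO→13/4, Y→13/4; new cluster KMOY
final tree: (((K:-3/2,O:7/2):18,M:9/2):13/4,Y:13/4)
total length: 31

31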